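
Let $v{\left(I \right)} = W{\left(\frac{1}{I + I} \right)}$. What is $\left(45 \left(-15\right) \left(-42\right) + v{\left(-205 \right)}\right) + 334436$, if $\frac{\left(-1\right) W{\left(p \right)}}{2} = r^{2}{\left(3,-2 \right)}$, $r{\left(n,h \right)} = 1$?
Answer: $362784$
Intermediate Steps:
$W{\left(p \right)} = -2$ ($W{\left(p \right)} = - 2 \cdot 1^{2} = \left(-2\right) 1 = -2$)
$v{\left(I \right)} = -2$
$\left(45 \left(-15\right) \left(-42\right) + v{\left(-205 \right)}\right) + 334436 = \left(45 \left(-15\right) \left(-42\right) - 2\right) + 334436 = \left(\left(-675\right) \left(-42\right) - 2\right) + 334436 = \left(28350 - 2\right) + 334436 = 28348 + 334436 = 362784$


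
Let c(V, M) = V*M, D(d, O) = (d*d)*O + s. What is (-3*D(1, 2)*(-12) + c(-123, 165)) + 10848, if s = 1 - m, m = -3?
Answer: -9231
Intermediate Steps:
s = 4 (s = 1 - 1*(-3) = 1 + 3 = 4)
D(d, O) = 4 + O*d² (D(d, O) = (d*d)*O + 4 = d²*O + 4 = O*d² + 4 = 4 + O*d²)
c(V, M) = M*V
(-3*D(1, 2)*(-12) + c(-123, 165)) + 10848 = (-3*(4 + 2*1²)*(-12) + 165*(-123)) + 10848 = (-3*(4 + 2*1)*(-12) - 20295) + 10848 = (-3*(4 + 2)*(-12) - 20295) + 10848 = (-3*6*(-12) - 20295) + 10848 = (-18*(-12) - 20295) + 10848 = (216 - 20295) + 10848 = -20079 + 10848 = -9231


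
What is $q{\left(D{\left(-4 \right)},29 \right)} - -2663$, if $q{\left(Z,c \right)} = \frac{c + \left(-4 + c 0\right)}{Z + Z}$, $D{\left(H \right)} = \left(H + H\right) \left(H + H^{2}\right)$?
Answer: $\frac{511271}{192} \approx 2662.9$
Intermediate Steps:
$D{\left(H \right)} = 2 H \left(H + H^{2}\right)$
$q{\left(Z,c \right)} = \frac{-4 + c}{2 Z}$ ($q{\left(Z,c \right)} = \frac{c + \left(-4 + 0\right)}{2 Z} = \left(c - 4\right) \frac{1}{2 Z} = \left(-4 + c\right) \frac{1}{2 Z} = \frac{-4 + c}{2 Z}$)
$q{\left(D{\left(-4 \right)},29 \right)} - -2663 = \frac{-4 + 29}{2 \cdot 2 \left(-4\right)^{2} \left(1 - 4\right)} - -2663 = \frac{1}{2} \frac{1}{2 \cdot 16 \left(-3\right)} 25 + 2663 = \frac{1}{2} \frac{1}{-96} \cdot 25 + 2663 = \frac{1}{2} \left(- \frac{1}{96}\right) 25 + 2663 = - \frac{25}{192} + 2663 = \frac{511271}{192}$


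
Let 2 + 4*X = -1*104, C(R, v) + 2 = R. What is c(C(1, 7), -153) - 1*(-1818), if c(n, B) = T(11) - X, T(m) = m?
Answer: 3711/2 ≈ 1855.5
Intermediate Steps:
C(R, v) = -2 + R
X = -53/2 (X = -½ + (-1*104)/4 = -½ + (¼)*(-104) = -½ - 26 = -53/2 ≈ -26.500)
c(n, B) = 75/2 (c(n, B) = 11 - 1*(-53/2) = 11 + 53/2 = 75/2)
c(C(1, 7), -153) - 1*(-1818) = 75/2 - 1*(-1818) = 75/2 + 1818 = 3711/2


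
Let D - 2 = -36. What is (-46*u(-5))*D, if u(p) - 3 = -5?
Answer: -3128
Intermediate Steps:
D = -34 (D = 2 - 36 = -34)
u(p) = -2 (u(p) = 3 - 5 = -2)
(-46*u(-5))*D = -46*(-2)*(-34) = 92*(-34) = -3128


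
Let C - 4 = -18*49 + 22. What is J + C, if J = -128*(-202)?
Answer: 25000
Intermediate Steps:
C = -856 (C = 4 + (-18*49 + 22) = 4 + (-882 + 22) = 4 - 860 = -856)
J = 25856
J + C = 25856 - 856 = 25000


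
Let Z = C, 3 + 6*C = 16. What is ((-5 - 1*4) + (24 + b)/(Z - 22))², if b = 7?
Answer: 1580049/14161 ≈ 111.58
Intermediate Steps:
C = 13/6 (C = -½ + (⅙)*16 = -½ + 8/3 = 13/6 ≈ 2.1667)
Z = 13/6 ≈ 2.1667
((-5 - 1*4) + (24 + b)/(Z - 22))² = ((-5 - 1*4) + (24 + 7)/(13/6 - 22))² = ((-5 - 4) + 31/(-119/6))² = (-9 + 31*(-6/119))² = (-9 - 186/119)² = (-1257/119)² = 1580049/14161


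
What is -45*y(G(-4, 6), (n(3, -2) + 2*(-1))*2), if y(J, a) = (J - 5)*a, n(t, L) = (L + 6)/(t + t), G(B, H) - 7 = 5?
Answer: 840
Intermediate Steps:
G(B, H) = 12 (G(B, H) = 7 + 5 = 12)
n(t, L) = (6 + L)/(2*t) (n(t, L) = (6 + L)/((2*t)) = (6 + L)*(1/(2*t)) = (6 + L)/(2*t))
y(J, a) = a*(-5 + J) (y(J, a) = (-5 + J)*a = a*(-5 + J))
-45*y(G(-4, 6), (n(3, -2) + 2*(-1))*2) = -45*((½)*(6 - 2)/3 + 2*(-1))*2*(-5 + 12) = -45*((½)*(⅓)*4 - 2)*2*7 = -45*(⅔ - 2)*2*7 = -45*(-4/3*2)*7 = -(-120)*7 = -45*(-56/3) = 840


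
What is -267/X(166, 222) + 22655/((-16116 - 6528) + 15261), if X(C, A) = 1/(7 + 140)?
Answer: -12599914/321 ≈ -39252.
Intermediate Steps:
X(C, A) = 1/147
-267/X(166, 222) + 22655/((-16116 - 6528) + 15261) = -267/1/147 + 22655/((-16116 - 6528) + 15261) = -267*147 + 22655/(-22644 + 15261) = -39249 + 22655/(-7383) = -39249 + 22655*(-1/7383) = -39249 - 985/321 = -12599914/321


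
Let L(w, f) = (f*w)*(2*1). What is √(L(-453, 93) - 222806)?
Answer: 2*I*√76766 ≈ 554.13*I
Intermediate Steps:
L(w, f) = 2*f*w (L(w, f) = (f*w)*2 = 2*f*w)
√(L(-453, 93) - 222806) = √(2*93*(-453) - 222806) = √(-84258 - 222806) = √(-307064) = 2*I*√76766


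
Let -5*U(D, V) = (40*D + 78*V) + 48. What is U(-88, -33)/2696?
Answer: 3023/6740 ≈ 0.44852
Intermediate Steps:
U(D, V) = -48/5 - 8*D - 78*V/5 (U(D, V) = -((40*D + 78*V) + 48)/5 = -(48 + 40*D + 78*V)/5 = -48/5 - 8*D - 78*V/5)
U(-88, -33)/2696 = (-48/5 - 8*(-88) - 78/5*(-33))/2696 = (-48/5 + 704 + 2574/5)*(1/2696) = (6046/5)*(1/2696) = 3023/6740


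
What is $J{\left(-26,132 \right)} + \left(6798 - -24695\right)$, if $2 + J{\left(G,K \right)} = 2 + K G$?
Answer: $28061$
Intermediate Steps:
$J{\left(G,K \right)} = G K$ ($J{\left(G,K \right)} = -2 + \left(2 + K G\right) = -2 + \left(2 + G K\right) = G K$)
$J{\left(-26,132 \right)} + \left(6798 - -24695\right) = \left(-26\right) 132 + \left(6798 - -24695\right) = -3432 + \left(6798 + 24695\right) = -3432 + 31493 = 28061$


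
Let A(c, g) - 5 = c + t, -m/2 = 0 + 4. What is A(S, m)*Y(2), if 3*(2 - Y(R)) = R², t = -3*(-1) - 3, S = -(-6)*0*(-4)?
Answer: 10/3 ≈ 3.3333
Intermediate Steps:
S = 0 (S = -3*0*(-4) = 0*(-4) = 0)
m = -8 (m = -2*(0 + 4) = -2*4 = -8)
t = 0 (t = 3 - 3 = 0)
Y(R) = 2 - R²/3
A(c, g) = 5 + c (A(c, g) = 5 + (c + 0) = 5 + c)
A(S, m)*Y(2) = (5 + 0)*(2 - ⅓*2²) = 5*(2 - ⅓*4) = 5*(2 - 4/3) = 5*(⅔) = 10/3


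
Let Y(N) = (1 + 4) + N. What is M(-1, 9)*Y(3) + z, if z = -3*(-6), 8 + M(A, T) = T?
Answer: 26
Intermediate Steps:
M(A, T) = -8 + T
z = 18
Y(N) = 5 + N
M(-1, 9)*Y(3) + z = (-8 + 9)*(5 + 3) + 18 = 1*8 + 18 = 8 + 18 = 26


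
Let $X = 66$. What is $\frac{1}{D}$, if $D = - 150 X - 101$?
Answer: $- \frac{1}{10001} \approx -9.999 \cdot 10^{-5}$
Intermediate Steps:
$D = -10001$ ($D = \left(-150\right) 66 - 101 = -9900 - 101 = -10001$)
$\frac{1}{D} = \frac{1}{-10001} = - \frac{1}{10001}$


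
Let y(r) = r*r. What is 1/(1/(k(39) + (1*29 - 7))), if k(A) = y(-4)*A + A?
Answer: 685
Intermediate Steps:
y(r) = r²
k(A) = 17*A (k(A) = (-4)²*A + A = 16*A + A = 17*A)
1/(1/(k(39) + (1*29 - 7))) = 1/(1/(17*39 + (1*29 - 7))) = 1/(1/(663 + (29 - 7))) = 1/(1/(663 + 22)) = 1/(1/685) = 685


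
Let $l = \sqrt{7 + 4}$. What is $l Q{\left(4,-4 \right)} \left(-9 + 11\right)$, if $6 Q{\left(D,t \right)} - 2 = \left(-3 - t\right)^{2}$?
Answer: $\sqrt{11} \approx 3.3166$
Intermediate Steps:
$l = \sqrt{11} \approx 3.3166$
$Q{\left(D,t \right)} = \frac{1}{3} + \frac{\left(-3 - t\right)^{2}}{6}$
$l Q{\left(4,-4 \right)} \left(-9 + 11\right) = \sqrt{11} \left(\frac{1}{3} + \frac{\left(3 - 4\right)^{2}}{6}\right) \left(-9 + 11\right) = \sqrt{11} \left(\frac{1}{3} + \frac{\left(-1\right)^{2}}{6}\right) 2 = \sqrt{11} \left(\frac{1}{3} + \frac{1}{6} \cdot 1\right) 2 = \sqrt{11} \left(\frac{1}{3} + \frac{1}{6}\right) 2 = \sqrt{11} \cdot \frac{1}{2} \cdot 2 = \frac{\sqrt{11}}{2} \cdot 2 = \sqrt{11}$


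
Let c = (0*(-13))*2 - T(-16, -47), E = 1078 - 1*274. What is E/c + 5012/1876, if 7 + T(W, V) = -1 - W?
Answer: -13109/134 ≈ -97.828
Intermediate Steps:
T(W, V) = -8 - W (T(W, V) = -7 + (-1 - W) = -8 - W)
E = 804 (E = 1078 - 274 = 804)
c = -8 (c = (0*(-13))*2 - (-8 - 1*(-16)) = 0*2 - (-8 + 16) = 0 - 1*8 = 0 - 8 = -8)
E/c + 5012/1876 = 804/(-8) + 5012/1876 = 804*(-⅛) + 5012*(1/1876) = -201/2 + 179/67 = -13109/134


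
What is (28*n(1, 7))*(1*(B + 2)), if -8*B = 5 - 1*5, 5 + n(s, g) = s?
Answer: -224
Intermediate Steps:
n(s, g) = -5 + s
B = 0 (B = -(5 - 1*5)/8 = -(5 - 5)/8 = -⅛*0 = 0)
(28*n(1, 7))*(1*(B + 2)) = (28*(-5 + 1))*(1*(0 + 2)) = (28*(-4))*(1*2) = -112*2 = -224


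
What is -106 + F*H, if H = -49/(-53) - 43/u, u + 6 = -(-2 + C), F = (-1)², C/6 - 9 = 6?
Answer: -521207/4982 ≈ -104.62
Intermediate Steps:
C = 90 (C = 54 + 6*6 = 54 + 36 = 90)
F = 1
u = -94 (u = -6 - (-2 + 90) = -6 - 1*88 = -6 - 88 = -94)
H = 6885/4982 (H = -49/(-53) - 43/(-94) = -49*(-1/53) - 43*(-1/94) = 49/53 + 43/94 = 6885/4982 ≈ 1.3820)
-106 + F*H = -106 + 1*(6885/4982) = -106 + 6885/4982 = -521207/4982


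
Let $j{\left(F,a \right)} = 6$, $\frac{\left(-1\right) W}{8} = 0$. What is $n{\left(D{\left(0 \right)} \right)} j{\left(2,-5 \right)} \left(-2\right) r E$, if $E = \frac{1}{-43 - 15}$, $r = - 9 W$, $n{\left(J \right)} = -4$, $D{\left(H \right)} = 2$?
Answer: $0$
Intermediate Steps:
$W = 0$ ($W = \left(-8\right) 0 = 0$)
$r = 0$ ($r = \left(-9\right) 0 = 0$)
$E = - \frac{1}{58}$ ($E = \frac{1}{-58} = - \frac{1}{58} \approx -0.017241$)
$n{\left(D{\left(0 \right)} \right)} j{\left(2,-5 \right)} \left(-2\right) r E = \left(-4\right) 6 \left(-2\right) 0 \left(- \frac{1}{58}\right) = \left(-24\right) \left(-2\right) 0 \left(- \frac{1}{58}\right) = 48 \cdot 0 \left(- \frac{1}{58}\right) = 0 \left(- \frac{1}{58}\right) = 0$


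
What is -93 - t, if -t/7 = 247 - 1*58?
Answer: 1230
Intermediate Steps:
t = -1323 (t = -7*(247 - 1*58) = -7*(247 - 58) = -7*189 = -1323)
-93 - t = -93 - 1*(-1323) = -93 + 1323 = 1230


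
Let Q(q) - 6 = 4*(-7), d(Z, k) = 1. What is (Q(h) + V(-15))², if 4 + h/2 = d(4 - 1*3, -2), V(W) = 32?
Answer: 100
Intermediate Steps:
h = -6 (h = -8 + 2*1 = -8 + 2 = -6)
Q(q) = -22 (Q(q) = 6 + 4*(-7) = 6 - 28 = -22)
(Q(h) + V(-15))² = (-22 + 32)² = 10² = 100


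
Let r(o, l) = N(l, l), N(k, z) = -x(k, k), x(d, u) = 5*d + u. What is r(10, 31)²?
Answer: 34596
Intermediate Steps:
x(d, u) = u + 5*d
N(k, z) = -6*k (N(k, z) = -(k + 5*k) = -6*k)
r(o, l) = -6*l
r(10, 31)² = (-6*31)² = (-186)² = 34596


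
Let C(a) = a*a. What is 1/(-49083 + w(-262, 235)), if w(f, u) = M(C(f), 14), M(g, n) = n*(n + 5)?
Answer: -1/48817 ≈ -2.0485e-5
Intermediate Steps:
C(a) = a²
M(g, n) = n*(5 + n)
w(f, u) = 266 (w(f, u) = 14*(5 + 14) = 14*19 = 266)
1/(-49083 + w(-262, 235)) = 1/(-49083 + 266) = 1/(-48817) = -1/48817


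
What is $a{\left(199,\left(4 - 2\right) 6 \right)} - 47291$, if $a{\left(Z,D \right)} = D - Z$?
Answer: $-47478$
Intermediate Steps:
$a{\left(199,\left(4 - 2\right) 6 \right)} - 47291 = \left(\left(4 - 2\right) 6 - 199\right) - 47291 = \left(2 \cdot 6 - 199\right) - 47291 = \left(12 - 199\right) - 47291 = -187 - 47291 = -47478$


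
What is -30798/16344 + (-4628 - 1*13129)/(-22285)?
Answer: -22006279/20234780 ≈ -1.0875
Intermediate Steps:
-30798/16344 + (-4628 - 1*13129)/(-22285) = -30798*1/16344 + (-4628 - 13129)*(-1/22285) = -1711/908 - 17757*(-1/22285) = -1711/908 + 17757/22285 = -22006279/20234780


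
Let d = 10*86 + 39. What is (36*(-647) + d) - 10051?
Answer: -32444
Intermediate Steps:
d = 899 (d = 860 + 39 = 899)
(36*(-647) + d) - 10051 = (36*(-647) + 899) - 10051 = (-23292 + 899) - 10051 = -22393 - 10051 = -32444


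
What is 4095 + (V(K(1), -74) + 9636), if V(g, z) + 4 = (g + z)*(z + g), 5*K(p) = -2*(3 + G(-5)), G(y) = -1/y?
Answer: 12121299/625 ≈ 19394.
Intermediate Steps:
K(p) = -32/25 (K(p) = (-2*(3 - 1/(-5)))/5 = (-2*(3 - 1*(-⅕)))/5 = (-2*(3 + ⅕))/5 = (-2*16/5)/5 = (⅕)*(-32/5) = -32/25)
V(g, z) = -4 + (g + z)² (V(g, z) = -4 + (g + z)*(z + g) = -4 + (g + z)*(g + z) = -4 + (g + z)²)
4095 + (V(K(1), -74) + 9636) = 4095 + ((-4 + (-32/25 - 74)²) + 9636) = 4095 + ((-4 + (-1882/25)²) + 9636) = 4095 + ((-4 + 3541924/625) + 9636) = 4095 + (3539424/625 + 9636) = 4095 + 9561924/625 = 12121299/625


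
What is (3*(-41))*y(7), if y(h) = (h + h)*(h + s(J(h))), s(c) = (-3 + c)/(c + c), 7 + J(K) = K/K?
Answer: -26691/2 ≈ -13346.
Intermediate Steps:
J(K) = -6 (J(K) = -7 + K/K = -7 + 1 = -6)
s(c) = (-3 + c)/(2*c) (s(c) = (-3 + c)/((2*c)) = (-3 + c)*(1/(2*c)) = (-3 + c)/(2*c))
y(h) = 2*h*(3/4 + h) (y(h) = (h + h)*(h + (1/2)*(-3 - 6)/(-6)) = (2*h)*(h + (1/2)*(-1/6)*(-9)) = (2*h)*(h + 3/4) = (2*h)*(3/4 + h) = 2*h*(3/4 + h))
(3*(-41))*y(7) = (3*(-41))*((1/2)*7*(3 + 4*7)) = -123*7*(3 + 28)/2 = -123*7*31/2 = -123*217/2 = -26691/2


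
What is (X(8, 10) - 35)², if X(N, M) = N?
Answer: 729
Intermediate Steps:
(X(8, 10) - 35)² = (8 - 35)² = (-27)² = 729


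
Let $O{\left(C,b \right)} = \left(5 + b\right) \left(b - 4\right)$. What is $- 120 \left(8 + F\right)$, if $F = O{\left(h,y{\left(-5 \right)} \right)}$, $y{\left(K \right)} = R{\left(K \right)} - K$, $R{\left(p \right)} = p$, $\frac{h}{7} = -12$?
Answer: $1440$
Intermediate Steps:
$h = -84$ ($h = 7 \left(-12\right) = -84$)
$y{\left(K \right)} = 0$ ($y{\left(K \right)} = K - K = 0$)
$O{\left(C,b \right)} = \left(-4 + b\right) \left(5 + b\right)$ ($O{\left(C,b \right)} = \left(5 + b\right) \left(-4 + b\right) = \left(-4 + b\right) \left(5 + b\right)$)
$F = -20$ ($F = -20 + 0 + 0^{2} = -20 + 0 + 0 = -20$)
$- 120 \left(8 + F\right) = - 120 \left(8 - 20\right) = \left(-120\right) \left(-12\right) = 1440$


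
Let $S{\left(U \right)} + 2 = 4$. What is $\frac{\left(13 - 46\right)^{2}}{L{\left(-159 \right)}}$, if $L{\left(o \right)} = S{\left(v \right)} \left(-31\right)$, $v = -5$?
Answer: $- \frac{1089}{62} \approx -17.565$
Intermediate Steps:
$S{\left(U \right)} = 2$ ($S{\left(U \right)} = -2 + 4 = 2$)
$L{\left(o \right)} = -62$ ($L{\left(o \right)} = 2 \left(-31\right) = -62$)
$\frac{\left(13 - 46\right)^{2}}{L{\left(-159 \right)}} = \frac{\left(13 - 46\right)^{2}}{-62} = \left(-33\right)^{2} \left(- \frac{1}{62}\right) = 1089 \left(- \frac{1}{62}\right) = - \frac{1089}{62}$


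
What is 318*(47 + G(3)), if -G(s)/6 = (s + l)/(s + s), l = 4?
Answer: 12720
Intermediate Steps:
G(s) = -3*(4 + s)/s (G(s) = -6*(s + 4)/(s + s) = -6*(4 + s)/(2*s) = -6*(4 + s)*1/(2*s) = -3*(4 + s)/s)
318*(47 + G(3)) = 318*(47 + (-3 - 12/3)) = 318*(47 + (-3 - 12*⅓)) = 318*(47 + (-3 - 4)) = 318*(47 - 7) = 318*40 = 12720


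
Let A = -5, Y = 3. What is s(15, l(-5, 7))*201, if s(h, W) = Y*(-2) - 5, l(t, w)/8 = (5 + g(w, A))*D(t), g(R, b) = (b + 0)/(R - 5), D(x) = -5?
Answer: -2211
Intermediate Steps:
g(R, b) = b/(-5 + R)
l(t, w) = -200 + 200/(-5 + w) (l(t, w) = 8*((5 - 5/(-5 + w))*(-5)) = 8*(-25 + 25/(-5 + w)) = -200 + 200/(-5 + w))
s(h, W) = -11 (s(h, W) = 3*(-2) - 5 = -6 - 5 = -11)
s(15, l(-5, 7))*201 = -11*201 = -2211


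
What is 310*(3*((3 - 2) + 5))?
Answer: 5580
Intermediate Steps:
310*(3*((3 - 2) + 5)) = 310*(3*(1 + 5)) = 310*(3*6) = 310*18 = 5580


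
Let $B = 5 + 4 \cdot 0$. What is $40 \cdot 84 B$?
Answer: $16800$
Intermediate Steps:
$B = 5$ ($B = 5 + 0 = 5$)
$40 \cdot 84 B = 40 \cdot 84 \cdot 5 = 3360 \cdot 5 = 16800$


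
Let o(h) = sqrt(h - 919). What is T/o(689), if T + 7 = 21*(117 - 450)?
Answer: 700*I*sqrt(230)/23 ≈ 461.57*I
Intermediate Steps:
T = -7000 (T = -7 + 21*(117 - 450) = -7 + 21*(-333) = -7 - 6993 = -7000)
o(h) = sqrt(-919 + h)
T/o(689) = -7000/sqrt(-919 + 689) = -7000*(-I*sqrt(230)/230) = -(-700)*I*sqrt(230)/23 = 700*I*sqrt(230)/23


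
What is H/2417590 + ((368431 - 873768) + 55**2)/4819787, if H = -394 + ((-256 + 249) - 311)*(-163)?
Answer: -13806494640/166460983619 ≈ -0.082941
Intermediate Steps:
H = 51440 (H = -394 + (-7 - 311)*(-163) = -394 - 318*(-163) = -394 + 51834 = 51440)
H/2417590 + ((368431 - 873768) + 55**2)/4819787 = 51440/2417590 + ((368431 - 873768) + 55**2)/4819787 = 51440*(1/2417590) + (-505337 + 3025)*(1/4819787) = 5144/241759 - 502312*1/4819787 = 5144/241759 - 502312/4819787 = -13806494640/166460983619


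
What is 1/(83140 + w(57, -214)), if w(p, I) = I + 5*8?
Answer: 1/82966 ≈ 1.2053e-5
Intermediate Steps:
w(p, I) = 40 + I (w(p, I) = I + 40 = 40 + I)
1/(83140 + w(57, -214)) = 1/(83140 + (40 - 214)) = 1/(83140 - 174) = 1/82966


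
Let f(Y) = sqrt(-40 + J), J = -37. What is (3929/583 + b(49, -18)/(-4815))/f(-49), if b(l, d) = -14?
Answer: -18926297*I*sqrt(77)/216150165 ≈ -0.76834*I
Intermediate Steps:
f(Y) = I*sqrt(77) (f(Y) = sqrt(-40 - 37) = sqrt(-77) = I*sqrt(77))
(3929/583 + b(49, -18)/(-4815))/f(-49) = (3929/583 - 14/(-4815))/((I*sqrt(77))) = (3929*(1/583) - 14*(-1/4815))*(-I*sqrt(77)/77) = (3929/583 + 14/4815)*(-I*sqrt(77)/77) = 18926297*(-I*sqrt(77)/77)/2807145 = -18926297*I*sqrt(77)/216150165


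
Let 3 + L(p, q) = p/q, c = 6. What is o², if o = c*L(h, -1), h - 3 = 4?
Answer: 3600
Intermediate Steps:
h = 7 (h = 3 + 4 = 7)
L(p, q) = -3 + p/q
o = -60 (o = 6*(-3 + 7/(-1)) = 6*(-3 + 7*(-1)) = 6*(-3 - 7) = 6*(-10) = -60)
o² = (-60)² = 3600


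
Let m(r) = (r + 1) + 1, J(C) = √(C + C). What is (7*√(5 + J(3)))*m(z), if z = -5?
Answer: -21*√(5 + √6) ≈ -57.317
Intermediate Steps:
J(C) = √2*√C (J(C) = √(2*C) = √2*√C)
m(r) = 2 + r (m(r) = (1 + r) + 1 = 2 + r)
(7*√(5 + J(3)))*m(z) = (7*√(5 + √2*√3))*(2 - 5) = (7*√(5 + √6))*(-3) = -21*√(5 + √6)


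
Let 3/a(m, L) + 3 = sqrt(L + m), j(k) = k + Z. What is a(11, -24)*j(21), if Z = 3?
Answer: -108/11 - 36*I*sqrt(13)/11 ≈ -9.8182 - 11.8*I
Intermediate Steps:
j(k) = 3 + k (j(k) = k + 3 = 3 + k)
a(m, L) = 3/(-3 + sqrt(L + m))
a(11, -24)*j(21) = (3/(-3 + sqrt(-24 + 11)))*(3 + 21) = (3/(-3 + sqrt(-13)))*24 = (3/(-3 + I*sqrt(13)))*24 = 72/(-3 + I*sqrt(13))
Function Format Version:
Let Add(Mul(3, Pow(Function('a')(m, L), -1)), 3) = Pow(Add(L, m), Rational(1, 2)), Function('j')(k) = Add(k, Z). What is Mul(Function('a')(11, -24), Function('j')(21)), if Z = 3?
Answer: Add(Rational(-108, 11), Mul(Rational(-36, 11), I, Pow(13, Rational(1, 2)))) ≈ Add(-9.8182, Mul(-11.800, I))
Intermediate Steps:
Function('j')(k) = Add(3, k) (Function('j')(k) = Add(k, 3) = Add(3, k))
Function('a')(m, L) = Mul(3, Pow(Add(-3, Pow(Add(L, m), Rational(1, 2))), -1))
Mul(Function('a')(11, -24), Function('j')(21)) = Mul(Mul(3, Pow(Add(-3, Pow(Add(-24, 11), Rational(1, 2))), -1)), Add(3, 21)) = Mul(Mul(3, Pow(Add(-3, Pow(-13, Rational(1, 2))), -1)), 24) = Mul(Mul(3, Pow(Add(-3, Mul(I, Pow(13, Rational(1, 2)))), -1)), 24) = Mul(72, Pow(Add(-3, Mul(I, Pow(13, Rational(1, 2)))), -1))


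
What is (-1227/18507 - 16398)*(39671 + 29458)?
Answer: -6993066896559/6169 ≈ -1.1336e+9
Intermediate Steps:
(-1227/18507 - 16398)*(39671 + 29458) = (-1227*1/18507 - 16398)*69129 = (-409/6169 - 16398)*69129 = -101159671/6169*69129 = -6993066896559/6169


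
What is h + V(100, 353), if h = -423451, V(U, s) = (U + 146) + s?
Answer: -422852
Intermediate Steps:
V(U, s) = 146 + U + s (V(U, s) = (146 + U) + s = 146 + U + s)
h + V(100, 353) = -423451 + (146 + 100 + 353) = -423451 + 599 = -422852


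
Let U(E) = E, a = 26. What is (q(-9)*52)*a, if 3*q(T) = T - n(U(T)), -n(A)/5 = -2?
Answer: -25688/3 ≈ -8562.7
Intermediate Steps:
n(A) = 10 (n(A) = -5*(-2) = 10)
q(T) = -10/3 + T/3 (q(T) = (T - 1*10)/3 = (T - 10)/3 = (-10 + T)/3 = -10/3 + T/3)
(q(-9)*52)*a = ((-10/3 + (⅓)*(-9))*52)*26 = ((-10/3 - 3)*52)*26 = -19/3*52*26 = -988/3*26 = -25688/3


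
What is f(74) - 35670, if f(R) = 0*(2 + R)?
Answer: -35670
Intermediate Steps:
f(R) = 0
f(74) - 35670 = 0 - 35670 = -35670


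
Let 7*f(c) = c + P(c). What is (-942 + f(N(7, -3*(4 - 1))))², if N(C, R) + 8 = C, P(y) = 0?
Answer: 43494025/49 ≈ 8.8763e+5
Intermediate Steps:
N(C, R) = -8 + C
f(c) = c/7 (f(c) = (c + 0)/7 = c/7)
(-942 + f(N(7, -3*(4 - 1))))² = (-942 + (-8 + 7)/7)² = (-942 + (⅐)*(-1))² = (-942 - ⅐)² = (-6595/7)² = 43494025/49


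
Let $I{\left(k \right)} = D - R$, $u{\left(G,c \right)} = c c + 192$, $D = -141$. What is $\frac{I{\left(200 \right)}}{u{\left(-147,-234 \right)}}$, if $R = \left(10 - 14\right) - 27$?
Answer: $- \frac{55}{27474} \approx -0.0020019$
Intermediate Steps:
$u{\left(G,c \right)} = 192 + c^{2}$ ($u{\left(G,c \right)} = c^{2} + 192 = 192 + c^{2}$)
$R = -31$ ($R = -4 - 27 = -31$)
$I{\left(k \right)} = -110$ ($I{\left(k \right)} = -141 - -31 = -141 + 31 = -110$)
$\frac{I{\left(200 \right)}}{u{\left(-147,-234 \right)}} = - \frac{110}{192 + \left(-234\right)^{2}} = - \frac{110}{192 + 54756} = - \frac{110}{54948} = \left(-110\right) \frac{1}{54948} = - \frac{55}{27474}$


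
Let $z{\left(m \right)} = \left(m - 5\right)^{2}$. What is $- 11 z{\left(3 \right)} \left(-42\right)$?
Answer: $1848$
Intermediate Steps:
$z{\left(m \right)} = \left(-5 + m\right)^{2}$
$- 11 z{\left(3 \right)} \left(-42\right) = - 11 \left(-5 + 3\right)^{2} \left(-42\right) = - 11 \left(-2\right)^{2} \left(-42\right) = \left(-11\right) 4 \left(-42\right) = \left(-44\right) \left(-42\right) = 1848$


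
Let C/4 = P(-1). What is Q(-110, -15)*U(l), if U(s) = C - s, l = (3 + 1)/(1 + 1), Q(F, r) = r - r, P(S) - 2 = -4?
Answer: 0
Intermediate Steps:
P(S) = -2 (P(S) = 2 - 4 = -2)
C = -8 (C = 4*(-2) = -8)
Q(F, r) = 0
l = 2 (l = 4/2 = 4*(½) = 2)
U(s) = -8 - s
Q(-110, -15)*U(l) = 0*(-8 - 1*2) = 0*(-8 - 2) = 0*(-10) = 0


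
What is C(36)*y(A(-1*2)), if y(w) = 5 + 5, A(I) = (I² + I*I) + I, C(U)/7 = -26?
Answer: -1820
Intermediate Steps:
C(U) = -182 (C(U) = 7*(-26) = -182)
A(I) = I + 2*I² (A(I) = (I² + I²) + I = 2*I² + I = I + 2*I²)
y(w) = 10
C(36)*y(A(-1*2)) = -182*10 = -1820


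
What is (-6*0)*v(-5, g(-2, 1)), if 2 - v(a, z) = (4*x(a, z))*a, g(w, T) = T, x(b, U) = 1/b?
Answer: 0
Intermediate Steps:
v(a, z) = -2 (v(a, z) = 2 - 4/a*a = 2 - 1*4 = 2 - 4 = -2)
(-6*0)*v(-5, g(-2, 1)) = -6*0*(-2) = 0*(-2) = 0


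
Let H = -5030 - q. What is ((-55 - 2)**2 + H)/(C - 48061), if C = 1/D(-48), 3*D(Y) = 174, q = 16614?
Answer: 1066910/2787537 ≈ 0.38274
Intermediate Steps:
D(Y) = 58 (D(Y) = (1/3)*174 = 58)
H = -21644 (H = -5030 - 1*16614 = -5030 - 16614 = -21644)
C = 1/58 ≈ 0.017241
((-55 - 2)**2 + H)/(C - 48061) = ((-55 - 2)**2 - 21644)/(1/58 - 48061) = ((-57)**2 - 21644)/(-2787537/58) = (3249 - 21644)*(-58/2787537) = -18395*(-58/2787537) = 1066910/2787537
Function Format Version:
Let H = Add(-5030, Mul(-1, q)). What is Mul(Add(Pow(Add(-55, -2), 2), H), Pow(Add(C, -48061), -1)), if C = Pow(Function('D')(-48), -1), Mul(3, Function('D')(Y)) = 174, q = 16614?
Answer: Rational(1066910, 2787537) ≈ 0.38274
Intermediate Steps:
Function('D')(Y) = 58 (Function('D')(Y) = Mul(Rational(1, 3), 174) = 58)
H = -21644 (H = Add(-5030, Mul(-1, 16614)) = Add(-5030, -16614) = -21644)
C = Rational(1, 58) (C = Pow(58, -1) = Rational(1, 58) ≈ 0.017241)
Mul(Add(Pow(Add(-55, -2), 2), H), Pow(Add(C, -48061), -1)) = Mul(Add(Pow(Add(-55, -2), 2), -21644), Pow(Add(Rational(1, 58), -48061), -1)) = Mul(Add(Pow(-57, 2), -21644), Pow(Rational(-2787537, 58), -1)) = Mul(Add(3249, -21644), Rational(-58, 2787537)) = Mul(-18395, Rational(-58, 2787537)) = Rational(1066910, 2787537)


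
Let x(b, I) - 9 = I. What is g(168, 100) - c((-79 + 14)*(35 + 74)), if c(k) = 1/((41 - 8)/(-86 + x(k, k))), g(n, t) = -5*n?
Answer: -20558/33 ≈ -622.97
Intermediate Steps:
x(b, I) = 9 + I
c(k) = -7/3 + k/33 (c(k) = 1/((41 - 8)/(-86 + (9 + k))) = 1/(33/(-77 + k)) = -7/3 + k/33)
g(168, 100) - c((-79 + 14)*(35 + 74)) = -5*168 - (-7/3 + ((-79 + 14)*(35 + 74))/33) = -840 - (-7/3 + (-65*109)/33) = -840 - (-7/3 + (1/33)*(-7085)) = -840 - (-7/3 - 7085/33) = -840 - 1*(-7162/33) = -840 + 7162/33 = -20558/33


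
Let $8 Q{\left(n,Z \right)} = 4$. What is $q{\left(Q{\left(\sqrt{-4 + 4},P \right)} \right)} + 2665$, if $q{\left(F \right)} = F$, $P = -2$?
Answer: $\frac{5331}{2} \approx 2665.5$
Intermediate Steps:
$Q{\left(n,Z \right)} = \frac{1}{2}$ ($Q{\left(n,Z \right)} = \frac{1}{8} \cdot 4 = \frac{1}{2}$)
$q{\left(Q{\left(\sqrt{-4 + 4},P \right)} \right)} + 2665 = \frac{1}{2} + 2665 = \frac{5331}{2}$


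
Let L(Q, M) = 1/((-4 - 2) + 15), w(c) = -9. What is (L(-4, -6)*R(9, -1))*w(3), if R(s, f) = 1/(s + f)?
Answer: -1/8 ≈ -0.12500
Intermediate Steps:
R(s, f) = 1/(f + s)
L(Q, M) = 1/9 (L(Q, M) = 1/(-6 + 15) = 1/9)
(L(-4, -6)*R(9, -1))*w(3) = (1/(9*(-1 + 9)))*(-9) = ((1/9)/8)*(-9) = ((1/9)*(1/8))*(-9) = (1/72)*(-9) = -1/8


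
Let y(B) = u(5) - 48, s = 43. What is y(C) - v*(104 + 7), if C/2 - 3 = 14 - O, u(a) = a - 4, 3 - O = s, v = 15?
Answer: -1712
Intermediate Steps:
O = -40 (O = 3 - 1*43 = 3 - 43 = -40)
u(a) = -4 + a
C = 114 (C = 6 + 2*(14 - 1*(-40)) = 6 + 2*(14 + 40) = 6 + 2*54 = 6 + 108 = 114)
y(B) = -47 (y(B) = (-4 + 5) - 48 = 1 - 48 = -47)
y(C) - v*(104 + 7) = -47 - 15*(104 + 7) = -47 - 15*111 = -47 - 1*1665 = -47 - 1665 = -1712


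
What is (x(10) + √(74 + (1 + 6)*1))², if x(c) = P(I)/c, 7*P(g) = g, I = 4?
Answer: 100489/1225 ≈ 82.032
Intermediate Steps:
P(g) = g/7
x(c) = 4/(7*c) (x(c) = ((⅐)*4)/c = 4/(7*c))
(x(10) + √(74 + (1 + 6)*1))² = ((4/7)/10 + √(74 + (1 + 6)*1))² = ((4/7)*(⅒) + √(74 + 7*1))² = (2/35 + √(74 + 7))² = (2/35 + √81)² = (2/35 + 9)² = (317/35)² = 100489/1225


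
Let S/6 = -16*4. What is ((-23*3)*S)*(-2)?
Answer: -52992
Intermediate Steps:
S = -384 (S = 6*(-16*4) = 6*(-64) = -384)
((-23*3)*S)*(-2) = (-23*3*(-384))*(-2) = -69*(-384)*(-2) = 26496*(-2) = -52992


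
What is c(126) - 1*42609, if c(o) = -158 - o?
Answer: -42893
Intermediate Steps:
c(126) - 1*42609 = (-158 - 1*126) - 1*42609 = (-158 - 126) - 42609 = -284 - 42609 = -42893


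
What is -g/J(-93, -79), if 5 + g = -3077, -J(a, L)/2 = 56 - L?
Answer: -1541/135 ≈ -11.415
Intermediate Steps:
J(a, L) = -112 + 2*L (J(a, L) = -2*(56 - L) = -112 + 2*L)
g = -3082 (g = -5 - 3077 = -3082)
-g/J(-93, -79) = -(-3082)/(-112 + 2*(-79)) = -(-3082)/(-112 - 158) = -(-3082)/(-270) = -(-3082)*(-1)/270 = -1*1541/135 = -1541/135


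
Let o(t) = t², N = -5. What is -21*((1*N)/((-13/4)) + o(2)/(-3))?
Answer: -56/13 ≈ -4.3077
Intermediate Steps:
-21*((1*N)/((-13/4)) + o(2)/(-3)) = -21*((1*(-5))/((-13/4)) + 2²/(-3)) = -21*(-5/((-13*¼)) + 4*(-⅓)) = -21*(-5/(-13/4) - 4/3) = -21*(-5*(-4/13) - 4/3) = -21*(20/13 - 4/3) = -21*8/39 = -56/13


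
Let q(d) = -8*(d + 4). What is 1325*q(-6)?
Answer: 21200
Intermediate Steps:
q(d) = -32 - 8*d (q(d) = -8*(4 + d) = -32 - 8*d)
1325*q(-6) = 1325*(-32 - 8*(-6)) = 1325*(-32 + 48) = 1325*16 = 21200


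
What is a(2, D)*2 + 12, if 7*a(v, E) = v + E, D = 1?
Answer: 90/7 ≈ 12.857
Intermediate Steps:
a(v, E) = E/7 + v/7 (a(v, E) = (v + E)/7 = (E + v)/7 = E/7 + v/7)
a(2, D)*2 + 12 = ((⅐)*1 + (⅐)*2)*2 + 12 = (⅐ + 2/7)*2 + 12 = (3/7)*2 + 12 = 6/7 + 12 = 90/7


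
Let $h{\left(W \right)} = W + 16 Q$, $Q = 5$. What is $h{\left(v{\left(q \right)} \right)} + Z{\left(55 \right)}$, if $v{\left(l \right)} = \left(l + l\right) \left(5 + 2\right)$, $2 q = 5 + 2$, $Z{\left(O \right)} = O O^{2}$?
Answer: $166504$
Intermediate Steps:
$Z{\left(O \right)} = O^{3}$
$q = \frac{7}{2}$ ($q = \frac{5 + 2}{2} = \frac{1}{2} \cdot 7 = \frac{7}{2} \approx 3.5$)
$v{\left(l \right)} = 14 l$ ($v{\left(l \right)} = 2 l 7 = 14 l$)
$h{\left(W \right)} = 80 + W$ ($h{\left(W \right)} = W + 16 \cdot 5 = W + 80 = 80 + W$)
$h{\left(v{\left(q \right)} \right)} + Z{\left(55 \right)} = \left(80 + 14 \cdot \frac{7}{2}\right) + 55^{3} = \left(80 + 49\right) + 166375 = 129 + 166375 = 166504$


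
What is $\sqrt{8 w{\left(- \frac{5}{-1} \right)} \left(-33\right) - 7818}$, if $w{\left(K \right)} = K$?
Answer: $i \sqrt{9138} \approx 95.593 i$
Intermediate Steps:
$\sqrt{8 w{\left(- \frac{5}{-1} \right)} \left(-33\right) - 7818} = \sqrt{8 \left(- \frac{5}{-1}\right) \left(-33\right) - 7818} = \sqrt{8 \left(\left(-5\right) \left(-1\right)\right) \left(-33\right) - 7818} = \sqrt{8 \cdot 5 \left(-33\right) - 7818} = \sqrt{40 \left(-33\right) - 7818} = \sqrt{-1320 - 7818} = \sqrt{-9138} = i \sqrt{9138}$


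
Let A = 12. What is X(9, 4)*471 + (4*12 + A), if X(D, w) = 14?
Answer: 6654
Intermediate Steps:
X(9, 4)*471 + (4*12 + A) = 14*471 + (4*12 + 12) = 6594 + (48 + 12) = 6594 + 60 = 6654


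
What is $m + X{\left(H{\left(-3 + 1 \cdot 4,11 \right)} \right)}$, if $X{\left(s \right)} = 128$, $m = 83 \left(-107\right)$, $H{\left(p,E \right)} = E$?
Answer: $-8753$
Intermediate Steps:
$m = -8881$
$m + X{\left(H{\left(-3 + 1 \cdot 4,11 \right)} \right)} = -8881 + 128 = -8753$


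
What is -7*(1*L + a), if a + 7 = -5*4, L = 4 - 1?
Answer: 168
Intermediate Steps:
L = 3
a = -27 (a = -7 - 5*4 = -7 - 20 = -27)
-7*(1*L + a) = -7*(1*3 - 27) = -7*(3 - 27) = -7*(-24) = 168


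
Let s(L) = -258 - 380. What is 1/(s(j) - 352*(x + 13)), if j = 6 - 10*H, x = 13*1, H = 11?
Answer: -1/9790 ≈ -0.00010215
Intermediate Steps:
x = 13
j = -104 (j = 6 - 10*11 = 6 - 110 = -104)
s(L) = -638
1/(s(j) - 352*(x + 13)) = 1/(-638 - 352*(13 + 13)) = 1/(-638 - 352*26) = 1/(-638 - 9152) = 1/(-9790) = -1/9790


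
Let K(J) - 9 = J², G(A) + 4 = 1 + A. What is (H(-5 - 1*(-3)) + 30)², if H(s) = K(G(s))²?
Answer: 1406596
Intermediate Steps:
G(A) = -3 + A (G(A) = -4 + (1 + A) = -3 + A)
K(J) = 9 + J²
H(s) = (9 + (-3 + s)²)²
(H(-5 - 1*(-3)) + 30)² = ((9 + (-3 + (-5 - 1*(-3)))²)² + 30)² = ((9 + (-3 + (-5 + 3))²)² + 30)² = ((9 + (-3 - 2)²)² + 30)² = ((9 + (-5)²)² + 30)² = ((9 + 25)² + 30)² = (34² + 30)² = (1156 + 30)² = 1186² = 1406596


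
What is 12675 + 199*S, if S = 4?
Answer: 13471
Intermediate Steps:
12675 + 199*S = 12675 + 199*4 = 12675 + 796 = 13471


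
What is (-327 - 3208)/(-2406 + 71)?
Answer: 707/467 ≈ 1.5139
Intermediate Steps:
(-327 - 3208)/(-2406 + 71) = -3535/(-2335) = -3535*(-1/2335) = 707/467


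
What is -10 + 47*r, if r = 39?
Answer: 1823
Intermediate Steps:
-10 + 47*r = -10 + 47*39 = -10 + 1833 = 1823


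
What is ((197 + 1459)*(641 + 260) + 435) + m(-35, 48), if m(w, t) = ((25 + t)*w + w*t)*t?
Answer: 1289211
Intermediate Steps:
m(w, t) = t*(t*w + w*(25 + t)) (m(w, t) = (w*(25 + t) + t*w)*t = (t*w + w*(25 + t))*t = t*(t*w + w*(25 + t)))
((197 + 1459)*(641 + 260) + 435) + m(-35, 48) = ((197 + 1459)*(641 + 260) + 435) + 48*(-35)*(25 + 2*48) = (1656*901 + 435) + 48*(-35)*(25 + 96) = (1492056 + 435) + 48*(-35)*121 = 1492491 - 203280 = 1289211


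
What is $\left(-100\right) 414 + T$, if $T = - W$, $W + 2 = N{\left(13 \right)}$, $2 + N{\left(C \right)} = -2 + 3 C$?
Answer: $-41433$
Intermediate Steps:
$N{\left(C \right)} = -4 + 3 C$ ($N{\left(C \right)} = -2 + \left(-2 + 3 C\right) = -4 + 3 C$)
$W = 33$ ($W = -2 + \left(-4 + 3 \cdot 13\right) = -2 + \left(-4 + 39\right) = -2 + 35 = 33$)
$T = -33$ ($T = \left(-1\right) 33 = -33$)
$\left(-100\right) 414 + T = \left(-100\right) 414 - 33 = -41400 - 33 = -41433$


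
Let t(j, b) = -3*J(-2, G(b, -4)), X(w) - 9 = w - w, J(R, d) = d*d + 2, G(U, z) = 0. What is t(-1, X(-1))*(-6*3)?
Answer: 108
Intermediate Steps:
J(R, d) = 2 + d**2 (J(R, d) = d**2 + 2 = 2 + d**2)
X(w) = 9 (X(w) = 9 + (w - w) = 9 + 0 = 9)
t(j, b) = -6 (t(j, b) = -3*(2 + 0**2) = -3*(2 + 0) = -3*2 = -6)
t(-1, X(-1))*(-6*3) = -(-36)*3 = -6*(-18) = 108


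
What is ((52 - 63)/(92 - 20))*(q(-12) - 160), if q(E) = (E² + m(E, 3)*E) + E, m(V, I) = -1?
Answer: 22/9 ≈ 2.4444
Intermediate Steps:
q(E) = E² (q(E) = (E² - E) + E = E²)
((52 - 63)/(92 - 20))*(q(-12) - 160) = ((52 - 63)/(92 - 20))*((-12)² - 160) = (-11/72)*(144 - 160) = -11*1/72*(-16) = -11/72*(-16) = 22/9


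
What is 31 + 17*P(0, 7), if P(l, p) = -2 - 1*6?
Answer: -105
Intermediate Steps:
P(l, p) = -8 (P(l, p) = -2 - 6 = -8)
31 + 17*P(0, 7) = 31 + 17*(-8) = 31 - 136 = -105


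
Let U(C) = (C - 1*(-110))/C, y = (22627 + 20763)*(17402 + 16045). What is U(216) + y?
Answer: 156736655803/108 ≈ 1.4513e+9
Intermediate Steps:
y = 1451265330 (y = 43390*33447 = 1451265330)
U(C) = (110 + C)/C (U(C) = (C + 110)/C = (110 + C)/C)
U(216) + y = (110 + 216)/216 + 1451265330 = (1/216)*326 + 1451265330 = 163/108 + 1451265330 = 156736655803/108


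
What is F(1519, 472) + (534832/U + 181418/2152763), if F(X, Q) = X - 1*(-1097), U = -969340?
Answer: 1364496695614506/521689821605 ≈ 2615.5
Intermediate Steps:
F(X, Q) = 1097 + X (F(X, Q) = X + 1097 = 1097 + X)
F(1519, 472) + (534832/U + 181418/2152763) = (1097 + 1519) + (534832/(-969340) + 181418/2152763) = 2616 + (534832*(-1/969340) + 181418*(1/2152763)) = 2616 + (-133708/242335 + 181418/2152763) = 2616 - 243877704174/521689821605 = 1364496695614506/521689821605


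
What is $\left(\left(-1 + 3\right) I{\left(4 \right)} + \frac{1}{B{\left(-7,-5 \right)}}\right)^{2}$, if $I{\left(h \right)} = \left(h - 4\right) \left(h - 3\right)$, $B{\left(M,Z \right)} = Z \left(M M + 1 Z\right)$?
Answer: $\frac{1}{48400} \approx 2.0661 \cdot 10^{-5}$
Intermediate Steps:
$B{\left(M,Z \right)} = Z \left(Z + M^{2}\right)$ ($B{\left(M,Z \right)} = Z \left(M^{2} + Z\right) = Z \left(Z + M^{2}\right)$)
$I{\left(h \right)} = \left(-4 + h\right) \left(-3 + h\right)$
$\left(\left(-1 + 3\right) I{\left(4 \right)} + \frac{1}{B{\left(-7,-5 \right)}}\right)^{2} = \left(\left(-1 + 3\right) \left(12 + 4^{2} - 28\right) + \frac{1}{\left(-5\right) \left(-5 + \left(-7\right)^{2}\right)}\right)^{2} = \left(2 \left(12 + 16 - 28\right) + \frac{1}{\left(-5\right) \left(-5 + 49\right)}\right)^{2} = \left(2 \cdot 0 + \frac{1}{\left(-5\right) 44}\right)^{2} = \left(0 + \frac{1}{-220}\right)^{2} = \left(0 - \frac{1}{220}\right)^{2} = \left(- \frac{1}{220}\right)^{2} = \frac{1}{48400}$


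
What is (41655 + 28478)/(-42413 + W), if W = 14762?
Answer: -70133/27651 ≈ -2.5364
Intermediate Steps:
(41655 + 28478)/(-42413 + W) = (41655 + 28478)/(-42413 + 14762) = 70133/(-27651) = 70133*(-1/27651) = -70133/27651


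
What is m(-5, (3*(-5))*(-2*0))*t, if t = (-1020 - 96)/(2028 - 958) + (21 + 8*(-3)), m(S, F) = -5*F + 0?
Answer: 0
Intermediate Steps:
m(S, F) = -5*F
t = -2163/535 (t = -1116/1070 + (21 - 24) = -1116*1/1070 - 3 = -558/535 - 3 = -2163/535 ≈ -4.0430)
m(-5, (3*(-5))*(-2*0))*t = -5*3*(-5)*(-2*0)*(-2163/535) = -(-75)*0*(-2163/535) = -5*0*(-2163/535) = 0*(-2163/535) = 0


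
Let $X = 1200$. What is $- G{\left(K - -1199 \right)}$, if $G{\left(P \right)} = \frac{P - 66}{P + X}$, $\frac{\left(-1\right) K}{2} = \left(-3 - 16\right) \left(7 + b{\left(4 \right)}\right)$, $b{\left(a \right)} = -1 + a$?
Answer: $- \frac{1513}{2779} \approx -0.54444$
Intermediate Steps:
$K = 380$ ($K = - 2 \left(-3 - 16\right) \left(7 + \left(-1 + 4\right)\right) = - 2 \left(- 19 \left(7 + 3\right)\right) = - 2 \left(\left(-19\right) 10\right) = \left(-2\right) \left(-190\right) = 380$)
$G{\left(P \right)} = \frac{-66 + P}{1200 + P}$ ($G{\left(P \right)} = \frac{P - 66}{P + 1200} = \frac{-66 + P}{1200 + P}$)
$- G{\left(K - -1199 \right)} = - \frac{-66 + \left(380 - -1199\right)}{1200 + \left(380 - -1199\right)} = - \frac{-66 + \left(380 + 1199\right)}{1200 + \left(380 + 1199\right)} = - \frac{-66 + 1579}{1200 + 1579} = - \frac{1513}{2779}$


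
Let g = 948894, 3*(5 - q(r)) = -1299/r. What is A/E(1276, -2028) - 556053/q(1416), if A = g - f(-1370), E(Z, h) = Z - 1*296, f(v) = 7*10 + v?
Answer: -54606058537/525910 ≈ -1.0383e+5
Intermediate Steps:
q(r) = 5 + 433/r (q(r) = 5 - (-433)/r = 5 + 433/r)
f(v) = 70 + v
E(Z, h) = -296 + Z (E(Z, h) = Z - 296 = -296 + Z)
A = 950194 (A = 948894 - (70 - 1370) = 948894 - 1*(-1300) = 948894 + 1300 = 950194)
A/E(1276, -2028) - 556053/q(1416) = 950194/(-296 + 1276) - 556053/(5 + 433/1416) = 950194/980 - 556053/(5 + 433*(1/1416)) = 950194*(1/980) - 556053/(5 + 433/1416) = 67871/70 - 556053/7513/1416 = 67871/70 - 556053*1416/7513 = 67871/70 - 787371048/7513 = -54606058537/525910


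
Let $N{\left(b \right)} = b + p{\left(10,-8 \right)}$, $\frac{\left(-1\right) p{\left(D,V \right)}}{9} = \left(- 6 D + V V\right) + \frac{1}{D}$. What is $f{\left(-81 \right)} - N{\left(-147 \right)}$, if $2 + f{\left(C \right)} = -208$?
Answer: $- \frac{261}{10} \approx -26.1$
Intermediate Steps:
$p{\left(D,V \right)} = - \frac{9}{D} - 9 V^{2} + 54 D$ ($p{\left(D,V \right)} = - 9 \left(\left(- 6 D + V V\right) + \frac{1}{D}\right) = - 9 \left(\left(- 6 D + V^{2}\right) + \frac{1}{D}\right) = - 9 \left(\left(V^{2} - 6 D\right) + \frac{1}{D}\right) = - 9 \left(\frac{1}{D} + V^{2} - 6 D\right) = - \frac{9}{D} - 9 V^{2} + 54 D$)
$N{\left(b \right)} = - \frac{369}{10} + b$ ($N{\left(b \right)} = b - \left(-540 + 576 + \frac{9}{10}\right) = b - \frac{369}{10} = - \frac{369}{10} + b$)
$f{\left(C \right)} = -210$ ($f{\left(C \right)} = -2 - 208 = -210$)
$f{\left(-81 \right)} - N{\left(-147 \right)} = -210 - \left(- \frac{369}{10} - 147\right) = -210 - - \frac{1839}{10} = -210 + \frac{1839}{10} = - \frac{261}{10}$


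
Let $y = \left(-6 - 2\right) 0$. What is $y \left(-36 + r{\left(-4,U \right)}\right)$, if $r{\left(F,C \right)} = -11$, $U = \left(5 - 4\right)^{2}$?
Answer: $0$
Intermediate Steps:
$y = 0$ ($y = \left(-8\right) 0 = 0$)
$U = 1$ ($U = 1^{2} = 1$)
$y \left(-36 + r{\left(-4,U \right)}\right) = 0 \left(-36 - 11\right) = 0 \left(-47\right) = 0$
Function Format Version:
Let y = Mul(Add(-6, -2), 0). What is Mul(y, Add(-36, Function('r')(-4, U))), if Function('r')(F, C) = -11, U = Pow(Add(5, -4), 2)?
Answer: 0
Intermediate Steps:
y = 0 (y = Mul(-8, 0) = 0)
U = 1 (U = Pow(1, 2) = 1)
Mul(y, Add(-36, Function('r')(-4, U))) = Mul(0, Add(-36, -11)) = Mul(0, -47) = 0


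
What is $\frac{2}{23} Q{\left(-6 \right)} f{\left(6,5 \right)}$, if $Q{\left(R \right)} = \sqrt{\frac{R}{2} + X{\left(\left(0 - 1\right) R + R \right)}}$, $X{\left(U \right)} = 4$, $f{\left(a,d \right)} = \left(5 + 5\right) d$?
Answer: $\frac{100}{23} \approx 4.3478$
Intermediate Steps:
$f{\left(a,d \right)} = 10 d$
$Q{\left(R \right)} = \sqrt{4 + \frac{R}{2}}$ ($Q{\left(R \right)} = \sqrt{\frac{R}{2} + 4} = \sqrt{4 + \frac{R}{2}}$)
$\frac{2}{23} Q{\left(-6 \right)} f{\left(6,5 \right)} = \frac{2}{23} \frac{\sqrt{16 + 2 \left(-6\right)}}{2} \cdot 10 \cdot 5 = 2 \cdot \frac{1}{23} \frac{\sqrt{16 - 12}}{2} \cdot 50 = \frac{2 \frac{\sqrt{4}}{2}}{23} \cdot 50 = \frac{2 \cdot \frac{1}{2} \cdot 2}{23} \cdot 50 = \frac{2}{23} \cdot 1 \cdot 50 = \frac{2}{23} \cdot 50 = \frac{100}{23}$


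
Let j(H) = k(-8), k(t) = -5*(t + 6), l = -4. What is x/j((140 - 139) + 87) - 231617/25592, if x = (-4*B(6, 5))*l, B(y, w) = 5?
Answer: -26881/25592 ≈ -1.0504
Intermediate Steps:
k(t) = -30 - 5*t (k(t) = -5*(6 + t) = -30 - 5*t)
x = 80 (x = -4*5*(-4) = -20*(-4) = 80)
j(H) = 10 (j(H) = -30 - 5*(-8) = -30 + 40 = 10)
x/j((140 - 139) + 87) - 231617/25592 = 80/10 - 231617/25592 = 80*(⅒) - 231617*1/25592 = 8 - 231617/25592 = -26881/25592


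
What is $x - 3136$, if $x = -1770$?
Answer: $-4906$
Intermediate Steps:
$x - 3136 = -1770 - 3136 = -4906$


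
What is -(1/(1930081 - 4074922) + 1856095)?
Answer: -3981028655894/2144841 ≈ -1.8561e+6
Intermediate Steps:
-(1/(1930081 - 4074922) + 1856095) = -(1/(-2144841) + 1856095) = -(-1/2144841 + 1856095) = -1*3981028655894/2144841 = -3981028655894/2144841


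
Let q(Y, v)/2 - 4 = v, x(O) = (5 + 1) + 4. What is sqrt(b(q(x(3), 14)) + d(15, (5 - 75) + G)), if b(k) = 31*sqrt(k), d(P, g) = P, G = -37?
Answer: sqrt(201) ≈ 14.177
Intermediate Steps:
x(O) = 10 (x(O) = 6 + 4 = 10)
q(Y, v) = 8 + 2*v
sqrt(b(q(x(3), 14)) + d(15, (5 - 75) + G)) = sqrt(31*sqrt(8 + 2*14) + 15) = sqrt(31*sqrt(8 + 28) + 15) = sqrt(31*sqrt(36) + 15) = sqrt(31*6 + 15) = sqrt(186 + 15) = sqrt(201)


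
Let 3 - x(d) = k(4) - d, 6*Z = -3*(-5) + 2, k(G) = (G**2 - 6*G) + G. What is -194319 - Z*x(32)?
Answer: -388859/2 ≈ -1.9443e+5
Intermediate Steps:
k(G) = G**2 - 5*G
Z = 17/6 (Z = (-3*(-5) + 2)/6 = (15 + 2)/6 = (1/6)*17 = 17/6 ≈ 2.8333)
x(d) = 7 + d (x(d) = 3 - (4*(-5 + 4) - d) = 3 - (4*(-1) - d) = 3 - (-4 - d) = 3 + (4 + d) = 7 + d)
-194319 - Z*x(32) = -194319 - 17*(7 + 32)/6 = -194319 - 17*39/6 = -194319 - 1*221/2 = -194319 - 221/2 = -388859/2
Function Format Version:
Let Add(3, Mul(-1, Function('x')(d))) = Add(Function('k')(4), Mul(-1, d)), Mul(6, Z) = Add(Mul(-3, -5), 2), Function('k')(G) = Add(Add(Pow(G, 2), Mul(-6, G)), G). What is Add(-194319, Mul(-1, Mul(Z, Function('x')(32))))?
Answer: Rational(-388859, 2) ≈ -1.9443e+5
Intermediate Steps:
Function('k')(G) = Add(Pow(G, 2), Mul(-5, G))
Z = Rational(17, 6) (Z = Mul(Rational(1, 6), Add(Mul(-3, -5), 2)) = Mul(Rational(1, 6), Add(15, 2)) = Mul(Rational(1, 6), 17) = Rational(17, 6) ≈ 2.8333)
Function('x')(d) = Add(7, d) (Function('x')(d) = Add(3, Mul(-1, Add(Mul(4, Add(-5, 4)), Mul(-1, d)))) = Add(3, Mul(-1, Add(Mul(4, -1), Mul(-1, d)))) = Add(3, Mul(-1, Add(-4, Mul(-1, d)))) = Add(3, Add(4, d)) = Add(7, d))
Add(-194319, Mul(-1, Mul(Z, Function('x')(32)))) = Add(-194319, Mul(-1, Mul(Rational(17, 6), Add(7, 32)))) = Add(-194319, Mul(-1, Mul(Rational(17, 6), 39))) = Add(-194319, Mul(-1, Rational(221, 2))) = Add(-194319, Rational(-221, 2)) = Rational(-388859, 2)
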